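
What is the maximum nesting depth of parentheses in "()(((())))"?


Input: "()(((())))"
Tracking depth:
  Position 0 '(': depth becomes 1
  Position 1 ')': depth becomes 0
  Position 2 '(': depth becomes 1
  Position 3 '(': depth becomes 2
  Position 4 '(': depth becomes 3
  Position 5 '(': depth becomes 4
  Position 6 ')': depth becomes 3
  Position 7 ')': depth becomes 2
  Position 8 ')': depth becomes 1
  Position 9 ')': depth becomes 0
Maximum depth reached: 4

4


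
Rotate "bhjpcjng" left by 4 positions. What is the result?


Input: "bhjpcjng", rotate left by 4
First 4 characters: "bhjp"
Remaining characters: "cjng"
Concatenate remaining + first: "cjng" + "bhjp" = "cjngbhjp"

cjngbhjp


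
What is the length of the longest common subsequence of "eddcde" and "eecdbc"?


LCS of "eddcde" and "eecdbc"
DP table:
           e    e    c    d    b    c
      0    0    0    0    0    0    0
  e   0    1    1    1    1    1    1
  d   0    1    1    1    2    2    2
  d   0    1    1    1    2    2    2
  c   0    1    1    2    2    2    3
  d   0    1    1    2    3    3    3
  e   0    1    2    2    3    3    3
LCS length = dp[6][6] = 3

3


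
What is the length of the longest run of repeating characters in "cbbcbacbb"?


Input: "cbbcbacbb"
Scanning for longest run:
  Position 1 ('b'): new char, reset run to 1
  Position 2 ('b'): continues run of 'b', length=2
  Position 3 ('c'): new char, reset run to 1
  Position 4 ('b'): new char, reset run to 1
  Position 5 ('a'): new char, reset run to 1
  Position 6 ('c'): new char, reset run to 1
  Position 7 ('b'): new char, reset run to 1
  Position 8 ('b'): continues run of 'b', length=2
Longest run: 'b' with length 2

2


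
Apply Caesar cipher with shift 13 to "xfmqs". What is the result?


Caesar cipher: shift "xfmqs" by 13
  'x' (pos 23) + 13 = pos 10 = 'k'
  'f' (pos 5) + 13 = pos 18 = 's'
  'm' (pos 12) + 13 = pos 25 = 'z'
  'q' (pos 16) + 13 = pos 3 = 'd'
  's' (pos 18) + 13 = pos 5 = 'f'
Result: kszdf

kszdf


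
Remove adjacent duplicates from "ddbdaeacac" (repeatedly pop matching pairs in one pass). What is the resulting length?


Input: ddbdaeacac
Stack-based adjacent duplicate removal:
  Read 'd': push. Stack: d
  Read 'd': matches stack top 'd' => pop. Stack: (empty)
  Read 'b': push. Stack: b
  Read 'd': push. Stack: bd
  Read 'a': push. Stack: bda
  Read 'e': push. Stack: bdae
  Read 'a': push. Stack: bdaea
  Read 'c': push. Stack: bdaeac
  Read 'a': push. Stack: bdaeaca
  Read 'c': push. Stack: bdaeacac
Final stack: "bdaeacac" (length 8)

8


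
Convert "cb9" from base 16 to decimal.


Input: "cb9" in base 16
Positional expansion:
  Digit 'c' (value 12) x 16^2 = 3072
  Digit 'b' (value 11) x 16^1 = 176
  Digit '9' (value 9) x 16^0 = 9
Sum = 3257

3257


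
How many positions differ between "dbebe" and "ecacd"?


Comparing "dbebe" and "ecacd" position by position:
  Position 0: 'd' vs 'e' => DIFFER
  Position 1: 'b' vs 'c' => DIFFER
  Position 2: 'e' vs 'a' => DIFFER
  Position 3: 'b' vs 'c' => DIFFER
  Position 4: 'e' vs 'd' => DIFFER
Positions that differ: 5

5


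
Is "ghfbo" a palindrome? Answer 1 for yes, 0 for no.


Input: ghfbo
Reversed: obfhg
  Compare pos 0 ('g') with pos 4 ('o'): MISMATCH
  Compare pos 1 ('h') with pos 3 ('b'): MISMATCH
Result: not a palindrome

0


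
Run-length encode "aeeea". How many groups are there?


Input: aeeea
Scanning for consecutive runs:
  Group 1: 'a' x 1 (positions 0-0)
  Group 2: 'e' x 3 (positions 1-3)
  Group 3: 'a' x 1 (positions 4-4)
Total groups: 3

3


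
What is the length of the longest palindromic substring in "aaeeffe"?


Input: "aaeeffe"
Checking substrings for palindromes:
  [3:7] "effe" (len 4) => palindrome
  [0:2] "aa" (len 2) => palindrome
  [2:4] "ee" (len 2) => palindrome
  [4:6] "ff" (len 2) => palindrome
Longest palindromic substring: "effe" with length 4

4


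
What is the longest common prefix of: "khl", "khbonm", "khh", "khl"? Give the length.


Words: khl, khbonm, khh, khl
  Position 0: all 'k' => match
  Position 1: all 'h' => match
  Position 2: ('l', 'b', 'h', 'l') => mismatch, stop
LCP = "kh" (length 2)

2


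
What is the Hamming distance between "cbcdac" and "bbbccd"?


Comparing "cbcdac" and "bbbccd" position by position:
  Position 0: 'c' vs 'b' => differ
  Position 1: 'b' vs 'b' => same
  Position 2: 'c' vs 'b' => differ
  Position 3: 'd' vs 'c' => differ
  Position 4: 'a' vs 'c' => differ
  Position 5: 'c' vs 'd' => differ
Total differences (Hamming distance): 5

5


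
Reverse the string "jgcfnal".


Input: jgcfnal
Reading characters right to left:
  Position 6: 'l'
  Position 5: 'a'
  Position 4: 'n'
  Position 3: 'f'
  Position 2: 'c'
  Position 1: 'g'
  Position 0: 'j'
Reversed: lanfcgj

lanfcgj


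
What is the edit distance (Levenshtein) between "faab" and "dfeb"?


Computing edit distance: "faab" -> "dfeb"
DP table:
           d    f    e    b
      0    1    2    3    4
  f   1    1    1    2    3
  a   2    2    2    2    3
  a   3    3    3    3    3
  b   4    4    4    4    3
Edit distance = dp[4][4] = 3

3


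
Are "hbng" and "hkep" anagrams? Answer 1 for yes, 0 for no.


Strings: "hbng", "hkep"
Sorted first:  bghn
Sorted second: ehkp
Differ at position 0: 'b' vs 'e' => not anagrams

0


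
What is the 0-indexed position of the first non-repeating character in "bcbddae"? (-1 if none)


Input: bcbddae
Character frequencies:
  'a': 1
  'b': 2
  'c': 1
  'd': 2
  'e': 1
Scanning left to right for freq == 1:
  Position 0 ('b'): freq=2, skip
  Position 1 ('c'): unique! => answer = 1

1


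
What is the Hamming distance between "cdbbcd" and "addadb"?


Comparing "cdbbcd" and "addadb" position by position:
  Position 0: 'c' vs 'a' => differ
  Position 1: 'd' vs 'd' => same
  Position 2: 'b' vs 'd' => differ
  Position 3: 'b' vs 'a' => differ
  Position 4: 'c' vs 'd' => differ
  Position 5: 'd' vs 'b' => differ
Total differences (Hamming distance): 5

5


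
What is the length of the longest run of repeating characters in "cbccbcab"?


Input: "cbccbcab"
Scanning for longest run:
  Position 1 ('b'): new char, reset run to 1
  Position 2 ('c'): new char, reset run to 1
  Position 3 ('c'): continues run of 'c', length=2
  Position 4 ('b'): new char, reset run to 1
  Position 5 ('c'): new char, reset run to 1
  Position 6 ('a'): new char, reset run to 1
  Position 7 ('b'): new char, reset run to 1
Longest run: 'c' with length 2

2


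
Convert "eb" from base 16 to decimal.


Input: "eb" in base 16
Positional expansion:
  Digit 'e' (value 14) x 16^1 = 224
  Digit 'b' (value 11) x 16^0 = 11
Sum = 235

235


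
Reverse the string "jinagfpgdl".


Input: jinagfpgdl
Reading characters right to left:
  Position 9: 'l'
  Position 8: 'd'
  Position 7: 'g'
  Position 6: 'p'
  Position 5: 'f'
  Position 4: 'g'
  Position 3: 'a'
  Position 2: 'n'
  Position 1: 'i'
  Position 0: 'j'
Reversed: ldgpfganij

ldgpfganij


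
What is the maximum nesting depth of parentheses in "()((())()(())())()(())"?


Input: "()((())()(())())()(())"
Tracking depth:
  Position 0 '(': depth becomes 1
  Position 1 ')': depth becomes 0
  Position 2 '(': depth becomes 1
  Position 3 '(': depth becomes 2
  Position 4 '(': depth becomes 3
  Position 5 ')': depth becomes 2
  Position 6 ')': depth becomes 1
  Position 7 '(': depth becomes 2
  Position 8 ')': depth becomes 1
  Position 9 '(': depth becomes 2
  Position 10 '(': depth becomes 3
  Position 11 ')': depth becomes 2
  Position 12 ')': depth becomes 1
  Position 13 '(': depth becomes 2
  Position 14 ')': depth becomes 1
  Position 15 ')': depth becomes 0
  Position 16 '(': depth becomes 1
  Position 17 ')': depth becomes 0
  Position 18 '(': depth becomes 1
  Position 19 '(': depth becomes 2
  Position 20 ')': depth becomes 1
  Position 21 ')': depth becomes 0
Maximum depth reached: 3

3


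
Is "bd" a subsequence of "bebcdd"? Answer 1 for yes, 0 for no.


Check if "bd" is a subsequence of "bebcdd"
Greedy scan:
  Position 0 ('b'): matches sub[0] = 'b'
  Position 1 ('e'): no match needed
  Position 2 ('b'): no match needed
  Position 3 ('c'): no match needed
  Position 4 ('d'): matches sub[1] = 'd'
  Position 5 ('d'): no match needed
All 2 characters matched => is a subsequence

1


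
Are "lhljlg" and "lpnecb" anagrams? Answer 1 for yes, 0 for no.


Strings: "lhljlg", "lpnecb"
Sorted first:  ghjlll
Sorted second: bcelnp
Differ at position 0: 'g' vs 'b' => not anagrams

0


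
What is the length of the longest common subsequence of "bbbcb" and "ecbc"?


LCS of "bbbcb" and "ecbc"
DP table:
           e    c    b    c
      0    0    0    0    0
  b   0    0    0    1    1
  b   0    0    0    1    1
  b   0    0    0    1    1
  c   0    0    1    1    2
  b   0    0    1    2    2
LCS length = dp[5][4] = 2

2


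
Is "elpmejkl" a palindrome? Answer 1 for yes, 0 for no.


Input: elpmejkl
Reversed: lkjemple
  Compare pos 0 ('e') with pos 7 ('l'): MISMATCH
  Compare pos 1 ('l') with pos 6 ('k'): MISMATCH
  Compare pos 2 ('p') with pos 5 ('j'): MISMATCH
  Compare pos 3 ('m') with pos 4 ('e'): MISMATCH
Result: not a palindrome

0


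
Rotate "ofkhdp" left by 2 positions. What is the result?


Input: "ofkhdp", rotate left by 2
First 2 characters: "of"
Remaining characters: "khdp"
Concatenate remaining + first: "khdp" + "of" = "khdpof"

khdpof


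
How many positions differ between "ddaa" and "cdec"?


Comparing "ddaa" and "cdec" position by position:
  Position 0: 'd' vs 'c' => DIFFER
  Position 1: 'd' vs 'd' => same
  Position 2: 'a' vs 'e' => DIFFER
  Position 3: 'a' vs 'c' => DIFFER
Positions that differ: 3

3


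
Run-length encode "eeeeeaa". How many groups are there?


Input: eeeeeaa
Scanning for consecutive runs:
  Group 1: 'e' x 5 (positions 0-4)
  Group 2: 'a' x 2 (positions 5-6)
Total groups: 2

2


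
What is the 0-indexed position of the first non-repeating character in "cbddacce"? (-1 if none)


Input: cbddacce
Character frequencies:
  'a': 1
  'b': 1
  'c': 3
  'd': 2
  'e': 1
Scanning left to right for freq == 1:
  Position 0 ('c'): freq=3, skip
  Position 1 ('b'): unique! => answer = 1

1


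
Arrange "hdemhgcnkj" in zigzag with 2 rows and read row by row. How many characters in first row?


Zigzag "hdemhgcnkj" into 2 rows:
Placing characters:
  'h' => row 0
  'd' => row 1
  'e' => row 0
  'm' => row 1
  'h' => row 0
  'g' => row 1
  'c' => row 0
  'n' => row 1
  'k' => row 0
  'j' => row 1
Rows:
  Row 0: "hehck"
  Row 1: "dmgnj"
First row length: 5

5


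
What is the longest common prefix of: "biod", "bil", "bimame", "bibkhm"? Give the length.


Words: biod, bil, bimame, bibkhm
  Position 0: all 'b' => match
  Position 1: all 'i' => match
  Position 2: ('o', 'l', 'm', 'b') => mismatch, stop
LCP = "bi" (length 2)

2


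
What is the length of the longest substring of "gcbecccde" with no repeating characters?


Input: "gcbecccde"
Sliding window (track last position of each char):
  Position 0 ('g'): window [0,0] length 1 -- new best
  Position 1 ('c'): window [0,1] length 2 -- new best
  Position 2 ('b'): window [0,2] length 3 -- new best
  Position 3 ('e'): window [0,3] length 4 -- new best
  Position 4 ('c'): repeat (last at 1), move window start to 2
  Position 4 ('c'): window [2,4] length 3
  Position 5 ('c'): repeat (last at 4), move window start to 5
  Position 5 ('c'): window [5,5] length 1
  Position 6 ('c'): repeat (last at 5), move window start to 6
  Position 6 ('c'): window [6,6] length 1
  Position 7 ('d'): window [6,7] length 2
  Position 8 ('e'): window [6,8] length 3
Longest substring with no repeats: "gcbe" with length 4

4


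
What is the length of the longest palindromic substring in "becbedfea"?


Input: "becbedfea"
Checking substrings for palindromes:
  No multi-char palindromic substrings found
Longest palindromic substring: "b" with length 1

1


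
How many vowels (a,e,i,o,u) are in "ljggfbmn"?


Input: ljggfbmn
Checking each character:
  'l' at position 0: consonant
  'j' at position 1: consonant
  'g' at position 2: consonant
  'g' at position 3: consonant
  'f' at position 4: consonant
  'b' at position 5: consonant
  'm' at position 6: consonant
  'n' at position 7: consonant
Total vowels: 0

0


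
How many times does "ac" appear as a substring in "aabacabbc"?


Searching for "ac" in "aabacabbc"
Scanning each position:
  Position 0: "aa" => no
  Position 1: "ab" => no
  Position 2: "ba" => no
  Position 3: "ac" => MATCH
  Position 4: "ca" => no
  Position 5: "ab" => no
  Position 6: "bb" => no
  Position 7: "bc" => no
Total occurrences: 1

1


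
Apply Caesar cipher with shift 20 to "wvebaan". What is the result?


Caesar cipher: shift "wvebaan" by 20
  'w' (pos 22) + 20 = pos 16 = 'q'
  'v' (pos 21) + 20 = pos 15 = 'p'
  'e' (pos 4) + 20 = pos 24 = 'y'
  'b' (pos 1) + 20 = pos 21 = 'v'
  'a' (pos 0) + 20 = pos 20 = 'u'
  'a' (pos 0) + 20 = pos 20 = 'u'
  'n' (pos 13) + 20 = pos 7 = 'h'
Result: qpyvuuh

qpyvuuh


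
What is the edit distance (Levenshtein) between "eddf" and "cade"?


Computing edit distance: "eddf" -> "cade"
DP table:
           c    a    d    e
      0    1    2    3    4
  e   1    1    2    3    3
  d   2    2    2    2    3
  d   3    3    3    2    3
  f   4    4    4    3    3
Edit distance = dp[4][4] = 3

3


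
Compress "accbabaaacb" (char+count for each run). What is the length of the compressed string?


Input: accbabaaacb
Runs:
  'a' x 1 => "a1"
  'c' x 2 => "c2"
  'b' x 1 => "b1"
  'a' x 1 => "a1"
  'b' x 1 => "b1"
  'a' x 3 => "a3"
  'c' x 1 => "c1"
  'b' x 1 => "b1"
Compressed: "a1c2b1a1b1a3c1b1"
Compressed length: 16

16


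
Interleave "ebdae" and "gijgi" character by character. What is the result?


Interleaving "ebdae" and "gijgi":
  Position 0: 'e' from first, 'g' from second => "eg"
  Position 1: 'b' from first, 'i' from second => "bi"
  Position 2: 'd' from first, 'j' from second => "dj"
  Position 3: 'a' from first, 'g' from second => "ag"
  Position 4: 'e' from first, 'i' from second => "ei"
Result: egbidjagei

egbidjagei


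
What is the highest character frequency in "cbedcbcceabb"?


Input: cbedcbcceabb
Character counts:
  'a': 1
  'b': 4
  'c': 4
  'd': 1
  'e': 2
Maximum frequency: 4

4


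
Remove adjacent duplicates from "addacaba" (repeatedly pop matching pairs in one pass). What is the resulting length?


Input: addacaba
Stack-based adjacent duplicate removal:
  Read 'a': push. Stack: a
  Read 'd': push. Stack: ad
  Read 'd': matches stack top 'd' => pop. Stack: a
  Read 'a': matches stack top 'a' => pop. Stack: (empty)
  Read 'c': push. Stack: c
  Read 'a': push. Stack: ca
  Read 'b': push. Stack: cab
  Read 'a': push. Stack: caba
Final stack: "caba" (length 4)

4


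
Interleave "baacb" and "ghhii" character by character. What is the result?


Interleaving "baacb" and "ghhii":
  Position 0: 'b' from first, 'g' from second => "bg"
  Position 1: 'a' from first, 'h' from second => "ah"
  Position 2: 'a' from first, 'h' from second => "ah"
  Position 3: 'c' from first, 'i' from second => "ci"
  Position 4: 'b' from first, 'i' from second => "bi"
Result: bgahahcibi

bgahahcibi


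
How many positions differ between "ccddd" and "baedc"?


Comparing "ccddd" and "baedc" position by position:
  Position 0: 'c' vs 'b' => DIFFER
  Position 1: 'c' vs 'a' => DIFFER
  Position 2: 'd' vs 'e' => DIFFER
  Position 3: 'd' vs 'd' => same
  Position 4: 'd' vs 'c' => DIFFER
Positions that differ: 4

4


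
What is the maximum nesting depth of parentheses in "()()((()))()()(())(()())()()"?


Input: "()()((()))()()(())(()())()()"
Tracking depth:
  Position 0 '(': depth becomes 1
  Position 1 ')': depth becomes 0
  Position 2 '(': depth becomes 1
  Position 3 ')': depth becomes 0
  Position 4 '(': depth becomes 1
  Position 5 '(': depth becomes 2
  Position 6 '(': depth becomes 3
  Position 7 ')': depth becomes 2
  Position 8 ')': depth becomes 1
  Position 9 ')': depth becomes 0
  Position 10 '(': depth becomes 1
  Position 11 ')': depth becomes 0
  Position 12 '(': depth becomes 1
  Position 13 ')': depth becomes 0
  Position 14 '(': depth becomes 1
  Position 15 '(': depth becomes 2
  Position 16 ')': depth becomes 1
  Position 17 ')': depth becomes 0
  Position 18 '(': depth becomes 1
  Position 19 '(': depth becomes 2
  Position 20 ')': depth becomes 1
  Position 21 '(': depth becomes 2
  Position 22 ')': depth becomes 1
  Position 23 ')': depth becomes 0
  Position 24 '(': depth becomes 1
  Position 25 ')': depth becomes 0
  Position 26 '(': depth becomes 1
  Position 27 ')': depth becomes 0
Maximum depth reached: 3

3


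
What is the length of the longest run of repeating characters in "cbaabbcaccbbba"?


Input: "cbaabbcaccbbba"
Scanning for longest run:
  Position 1 ('b'): new char, reset run to 1
  Position 2 ('a'): new char, reset run to 1
  Position 3 ('a'): continues run of 'a', length=2
  Position 4 ('b'): new char, reset run to 1
  Position 5 ('b'): continues run of 'b', length=2
  Position 6 ('c'): new char, reset run to 1
  Position 7 ('a'): new char, reset run to 1
  Position 8 ('c'): new char, reset run to 1
  Position 9 ('c'): continues run of 'c', length=2
  Position 10 ('b'): new char, reset run to 1
  Position 11 ('b'): continues run of 'b', length=2
  Position 12 ('b'): continues run of 'b', length=3
  Position 13 ('a'): new char, reset run to 1
Longest run: 'b' with length 3

3


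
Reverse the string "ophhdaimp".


Input: ophhdaimp
Reading characters right to left:
  Position 8: 'p'
  Position 7: 'm'
  Position 6: 'i'
  Position 5: 'a'
  Position 4: 'd'
  Position 3: 'h'
  Position 2: 'h'
  Position 1: 'p'
  Position 0: 'o'
Reversed: pmiadhhpo

pmiadhhpo


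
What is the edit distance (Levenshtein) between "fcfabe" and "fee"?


Computing edit distance: "fcfabe" -> "fee"
DP table:
           f    e    e
      0    1    2    3
  f   1    0    1    2
  c   2    1    1    2
  f   3    2    2    2
  a   4    3    3    3
  b   5    4    4    4
  e   6    5    4    4
Edit distance = dp[6][3] = 4

4


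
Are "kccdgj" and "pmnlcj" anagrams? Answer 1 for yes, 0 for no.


Strings: "kccdgj", "pmnlcj"
Sorted first:  ccdgjk
Sorted second: cjlmnp
Differ at position 1: 'c' vs 'j' => not anagrams

0


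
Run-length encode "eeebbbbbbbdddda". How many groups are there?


Input: eeebbbbbbbdddda
Scanning for consecutive runs:
  Group 1: 'e' x 3 (positions 0-2)
  Group 2: 'b' x 7 (positions 3-9)
  Group 3: 'd' x 4 (positions 10-13)
  Group 4: 'a' x 1 (positions 14-14)
Total groups: 4

4


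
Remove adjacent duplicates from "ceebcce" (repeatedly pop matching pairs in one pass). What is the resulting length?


Input: ceebcce
Stack-based adjacent duplicate removal:
  Read 'c': push. Stack: c
  Read 'e': push. Stack: ce
  Read 'e': matches stack top 'e' => pop. Stack: c
  Read 'b': push. Stack: cb
  Read 'c': push. Stack: cbc
  Read 'c': matches stack top 'c' => pop. Stack: cb
  Read 'e': push. Stack: cbe
Final stack: "cbe" (length 3)

3


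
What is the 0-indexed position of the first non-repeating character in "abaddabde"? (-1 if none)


Input: abaddabde
Character frequencies:
  'a': 3
  'b': 2
  'd': 3
  'e': 1
Scanning left to right for freq == 1:
  Position 0 ('a'): freq=3, skip
  Position 1 ('b'): freq=2, skip
  Position 2 ('a'): freq=3, skip
  Position 3 ('d'): freq=3, skip
  Position 4 ('d'): freq=3, skip
  Position 5 ('a'): freq=3, skip
  Position 6 ('b'): freq=2, skip
  Position 7 ('d'): freq=3, skip
  Position 8 ('e'): unique! => answer = 8

8


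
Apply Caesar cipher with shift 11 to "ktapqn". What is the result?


Caesar cipher: shift "ktapqn" by 11
  'k' (pos 10) + 11 = pos 21 = 'v'
  't' (pos 19) + 11 = pos 4 = 'e'
  'a' (pos 0) + 11 = pos 11 = 'l'
  'p' (pos 15) + 11 = pos 0 = 'a'
  'q' (pos 16) + 11 = pos 1 = 'b'
  'n' (pos 13) + 11 = pos 24 = 'y'
Result: velaby

velaby


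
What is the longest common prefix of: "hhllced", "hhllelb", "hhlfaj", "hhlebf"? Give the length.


Words: hhllced, hhllelb, hhlfaj, hhlebf
  Position 0: all 'h' => match
  Position 1: all 'h' => match
  Position 2: all 'l' => match
  Position 3: ('l', 'l', 'f', 'e') => mismatch, stop
LCP = "hhl" (length 3)

3


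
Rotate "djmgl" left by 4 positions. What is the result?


Input: "djmgl", rotate left by 4
First 4 characters: "djmg"
Remaining characters: "l"
Concatenate remaining + first: "l" + "djmg" = "ldjmg"

ldjmg


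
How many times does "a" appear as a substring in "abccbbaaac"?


Searching for "a" in "abccbbaaac"
Scanning each position:
  Position 0: "a" => MATCH
  Position 1: "b" => no
  Position 2: "c" => no
  Position 3: "c" => no
  Position 4: "b" => no
  Position 5: "b" => no
  Position 6: "a" => MATCH
  Position 7: "a" => MATCH
  Position 8: "a" => MATCH
  Position 9: "c" => no
Total occurrences: 4

4


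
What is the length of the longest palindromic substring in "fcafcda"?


Input: "fcafcda"
Checking substrings for palindromes:
  No multi-char palindromic substrings found
Longest palindromic substring: "f" with length 1

1


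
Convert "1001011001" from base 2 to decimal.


Input: "1001011001" in base 2
Positional expansion:
  Digit '1' (value 1) x 2^9 = 512
  Digit '0' (value 0) x 2^8 = 0
  Digit '0' (value 0) x 2^7 = 0
  Digit '1' (value 1) x 2^6 = 64
  Digit '0' (value 0) x 2^5 = 0
  Digit '1' (value 1) x 2^4 = 16
  Digit '1' (value 1) x 2^3 = 8
  Digit '0' (value 0) x 2^2 = 0
  Digit '0' (value 0) x 2^1 = 0
  Digit '1' (value 1) x 2^0 = 1
Sum = 601

601


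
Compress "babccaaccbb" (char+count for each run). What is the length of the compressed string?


Input: babccaaccbb
Runs:
  'b' x 1 => "b1"
  'a' x 1 => "a1"
  'b' x 1 => "b1"
  'c' x 2 => "c2"
  'a' x 2 => "a2"
  'c' x 2 => "c2"
  'b' x 2 => "b2"
Compressed: "b1a1b1c2a2c2b2"
Compressed length: 14

14


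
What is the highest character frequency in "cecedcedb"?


Input: cecedcedb
Character counts:
  'b': 1
  'c': 3
  'd': 2
  'e': 3
Maximum frequency: 3

3


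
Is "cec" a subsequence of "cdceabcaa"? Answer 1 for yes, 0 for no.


Check if "cec" is a subsequence of "cdceabcaa"
Greedy scan:
  Position 0 ('c'): matches sub[0] = 'c'
  Position 1 ('d'): no match needed
  Position 2 ('c'): no match needed
  Position 3 ('e'): matches sub[1] = 'e'
  Position 4 ('a'): no match needed
  Position 5 ('b'): no match needed
  Position 6 ('c'): matches sub[2] = 'c'
  Position 7 ('a'): no match needed
  Position 8 ('a'): no match needed
All 3 characters matched => is a subsequence

1


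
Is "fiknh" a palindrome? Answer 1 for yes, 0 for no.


Input: fiknh
Reversed: hnkif
  Compare pos 0 ('f') with pos 4 ('h'): MISMATCH
  Compare pos 1 ('i') with pos 3 ('n'): MISMATCH
Result: not a palindrome

0


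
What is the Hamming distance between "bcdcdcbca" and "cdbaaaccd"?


Comparing "bcdcdcbca" and "cdbaaaccd" position by position:
  Position 0: 'b' vs 'c' => differ
  Position 1: 'c' vs 'd' => differ
  Position 2: 'd' vs 'b' => differ
  Position 3: 'c' vs 'a' => differ
  Position 4: 'd' vs 'a' => differ
  Position 5: 'c' vs 'a' => differ
  Position 6: 'b' vs 'c' => differ
  Position 7: 'c' vs 'c' => same
  Position 8: 'a' vs 'd' => differ
Total differences (Hamming distance): 8

8


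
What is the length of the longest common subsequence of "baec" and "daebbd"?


LCS of "baec" and "daebbd"
DP table:
           d    a    e    b    b    d
      0    0    0    0    0    0    0
  b   0    0    0    0    1    1    1
  a   0    0    1    1    1    1    1
  e   0    0    1    2    2    2    2
  c   0    0    1    2    2    2    2
LCS length = dp[4][6] = 2

2


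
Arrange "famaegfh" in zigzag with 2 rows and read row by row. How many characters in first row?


Zigzag "famaegfh" into 2 rows:
Placing characters:
  'f' => row 0
  'a' => row 1
  'm' => row 0
  'a' => row 1
  'e' => row 0
  'g' => row 1
  'f' => row 0
  'h' => row 1
Rows:
  Row 0: "fmef"
  Row 1: "aagh"
First row length: 4

4


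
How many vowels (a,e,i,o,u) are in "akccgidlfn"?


Input: akccgidlfn
Checking each character:
  'a' at position 0: vowel (running total: 1)
  'k' at position 1: consonant
  'c' at position 2: consonant
  'c' at position 3: consonant
  'g' at position 4: consonant
  'i' at position 5: vowel (running total: 2)
  'd' at position 6: consonant
  'l' at position 7: consonant
  'f' at position 8: consonant
  'n' at position 9: consonant
Total vowels: 2

2


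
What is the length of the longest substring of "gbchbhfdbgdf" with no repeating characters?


Input: "gbchbhfdbgdf"
Sliding window (track last position of each char):
  Position 0 ('g'): window [0,0] length 1 -- new best
  Position 1 ('b'): window [0,1] length 2 -- new best
  Position 2 ('c'): window [0,2] length 3 -- new best
  Position 3 ('h'): window [0,3] length 4 -- new best
  Position 4 ('b'): repeat (last at 1), move window start to 2
  Position 4 ('b'): window [2,4] length 3
  Position 5 ('h'): repeat (last at 3), move window start to 4
  Position 5 ('h'): window [4,5] length 2
  Position 6 ('f'): window [4,6] length 3
  Position 7 ('d'): window [4,7] length 4
  Position 8 ('b'): repeat (last at 4), move window start to 5
  Position 8 ('b'): window [5,8] length 4
  Position 9 ('g'): window [5,9] length 5 -- new best
  Position 10 ('d'): repeat (last at 7), move window start to 8
  Position 10 ('d'): window [8,10] length 3
  Position 11 ('f'): window [8,11] length 4
Longest substring with no repeats: "hfdbg" with length 5

5


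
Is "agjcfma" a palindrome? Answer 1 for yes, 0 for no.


Input: agjcfma
Reversed: amfcjga
  Compare pos 0 ('a') with pos 6 ('a'): match
  Compare pos 1 ('g') with pos 5 ('m'): MISMATCH
  Compare pos 2 ('j') with pos 4 ('f'): MISMATCH
Result: not a palindrome

0


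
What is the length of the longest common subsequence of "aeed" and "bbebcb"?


LCS of "aeed" and "bbebcb"
DP table:
           b    b    e    b    c    b
      0    0    0    0    0    0    0
  a   0    0    0    0    0    0    0
  e   0    0    0    1    1    1    1
  e   0    0    0    1    1    1    1
  d   0    0    0    1    1    1    1
LCS length = dp[4][6] = 1

1


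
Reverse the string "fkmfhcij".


Input: fkmfhcij
Reading characters right to left:
  Position 7: 'j'
  Position 6: 'i'
  Position 5: 'c'
  Position 4: 'h'
  Position 3: 'f'
  Position 2: 'm'
  Position 1: 'k'
  Position 0: 'f'
Reversed: jichfmkf

jichfmkf


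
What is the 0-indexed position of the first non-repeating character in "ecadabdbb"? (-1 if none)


Input: ecadabdbb
Character frequencies:
  'a': 2
  'b': 3
  'c': 1
  'd': 2
  'e': 1
Scanning left to right for freq == 1:
  Position 0 ('e'): unique! => answer = 0

0


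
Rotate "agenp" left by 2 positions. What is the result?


Input: "agenp", rotate left by 2
First 2 characters: "ag"
Remaining characters: "enp"
Concatenate remaining + first: "enp" + "ag" = "enpag"

enpag


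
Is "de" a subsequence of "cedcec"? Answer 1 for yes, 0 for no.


Check if "de" is a subsequence of "cedcec"
Greedy scan:
  Position 0 ('c'): no match needed
  Position 1 ('e'): no match needed
  Position 2 ('d'): matches sub[0] = 'd'
  Position 3 ('c'): no match needed
  Position 4 ('e'): matches sub[1] = 'e'
  Position 5 ('c'): no match needed
All 2 characters matched => is a subsequence

1


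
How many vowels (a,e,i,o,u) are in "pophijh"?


Input: pophijh
Checking each character:
  'p' at position 0: consonant
  'o' at position 1: vowel (running total: 1)
  'p' at position 2: consonant
  'h' at position 3: consonant
  'i' at position 4: vowel (running total: 2)
  'j' at position 5: consonant
  'h' at position 6: consonant
Total vowels: 2

2


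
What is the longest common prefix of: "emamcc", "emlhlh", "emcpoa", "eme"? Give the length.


Words: emamcc, emlhlh, emcpoa, eme
  Position 0: all 'e' => match
  Position 1: all 'm' => match
  Position 2: ('a', 'l', 'c', 'e') => mismatch, stop
LCP = "em" (length 2)

2


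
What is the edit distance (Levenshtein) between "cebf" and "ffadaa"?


Computing edit distance: "cebf" -> "ffadaa"
DP table:
           f    f    a    d    a    a
      0    1    2    3    4    5    6
  c   1    1    2    3    4    5    6
  e   2    2    2    3    4    5    6
  b   3    3    3    3    4    5    6
  f   4    3    3    4    4    5    6
Edit distance = dp[4][6] = 6

6


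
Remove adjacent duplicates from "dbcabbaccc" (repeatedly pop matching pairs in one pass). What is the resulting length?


Input: dbcabbaccc
Stack-based adjacent duplicate removal:
  Read 'd': push. Stack: d
  Read 'b': push. Stack: db
  Read 'c': push. Stack: dbc
  Read 'a': push. Stack: dbca
  Read 'b': push. Stack: dbcab
  Read 'b': matches stack top 'b' => pop. Stack: dbca
  Read 'a': matches stack top 'a' => pop. Stack: dbc
  Read 'c': matches stack top 'c' => pop. Stack: db
  Read 'c': push. Stack: dbc
  Read 'c': matches stack top 'c' => pop. Stack: db
Final stack: "db" (length 2)

2


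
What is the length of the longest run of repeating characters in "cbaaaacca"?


Input: "cbaaaacca"
Scanning for longest run:
  Position 1 ('b'): new char, reset run to 1
  Position 2 ('a'): new char, reset run to 1
  Position 3 ('a'): continues run of 'a', length=2
  Position 4 ('a'): continues run of 'a', length=3
  Position 5 ('a'): continues run of 'a', length=4
  Position 6 ('c'): new char, reset run to 1
  Position 7 ('c'): continues run of 'c', length=2
  Position 8 ('a'): new char, reset run to 1
Longest run: 'a' with length 4

4


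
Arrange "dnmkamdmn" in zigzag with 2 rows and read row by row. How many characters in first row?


Zigzag "dnmkamdmn" into 2 rows:
Placing characters:
  'd' => row 0
  'n' => row 1
  'm' => row 0
  'k' => row 1
  'a' => row 0
  'm' => row 1
  'd' => row 0
  'm' => row 1
  'n' => row 0
Rows:
  Row 0: "dmadn"
  Row 1: "nkmm"
First row length: 5

5


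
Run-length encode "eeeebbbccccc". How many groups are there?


Input: eeeebbbccccc
Scanning for consecutive runs:
  Group 1: 'e' x 4 (positions 0-3)
  Group 2: 'b' x 3 (positions 4-6)
  Group 3: 'c' x 5 (positions 7-11)
Total groups: 3

3


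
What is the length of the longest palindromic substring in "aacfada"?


Input: "aacfada"
Checking substrings for palindromes:
  [4:7] "ada" (len 3) => palindrome
  [0:2] "aa" (len 2) => palindrome
Longest palindromic substring: "ada" with length 3

3


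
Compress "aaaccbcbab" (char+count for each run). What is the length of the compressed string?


Input: aaaccbcbab
Runs:
  'a' x 3 => "a3"
  'c' x 2 => "c2"
  'b' x 1 => "b1"
  'c' x 1 => "c1"
  'b' x 1 => "b1"
  'a' x 1 => "a1"
  'b' x 1 => "b1"
Compressed: "a3c2b1c1b1a1b1"
Compressed length: 14

14


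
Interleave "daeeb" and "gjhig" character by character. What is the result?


Interleaving "daeeb" and "gjhig":
  Position 0: 'd' from first, 'g' from second => "dg"
  Position 1: 'a' from first, 'j' from second => "aj"
  Position 2: 'e' from first, 'h' from second => "eh"
  Position 3: 'e' from first, 'i' from second => "ei"
  Position 4: 'b' from first, 'g' from second => "bg"
Result: dgajeheibg

dgajeheibg


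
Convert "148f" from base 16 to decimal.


Input: "148f" in base 16
Positional expansion:
  Digit '1' (value 1) x 16^3 = 4096
  Digit '4' (value 4) x 16^2 = 1024
  Digit '8' (value 8) x 16^1 = 128
  Digit 'f' (value 15) x 16^0 = 15
Sum = 5263

5263


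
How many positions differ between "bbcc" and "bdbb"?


Comparing "bbcc" and "bdbb" position by position:
  Position 0: 'b' vs 'b' => same
  Position 1: 'b' vs 'd' => DIFFER
  Position 2: 'c' vs 'b' => DIFFER
  Position 3: 'c' vs 'b' => DIFFER
Positions that differ: 3

3


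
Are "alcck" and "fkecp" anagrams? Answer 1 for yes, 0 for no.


Strings: "alcck", "fkecp"
Sorted first:  acckl
Sorted second: cefkp
Differ at position 0: 'a' vs 'c' => not anagrams

0


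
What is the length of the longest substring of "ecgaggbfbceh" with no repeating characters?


Input: "ecgaggbfbceh"
Sliding window (track last position of each char):
  Position 0 ('e'): window [0,0] length 1 -- new best
  Position 1 ('c'): window [0,1] length 2 -- new best
  Position 2 ('g'): window [0,2] length 3 -- new best
  Position 3 ('a'): window [0,3] length 4 -- new best
  Position 4 ('g'): repeat (last at 2), move window start to 3
  Position 4 ('g'): window [3,4] length 2
  Position 5 ('g'): repeat (last at 4), move window start to 5
  Position 5 ('g'): window [5,5] length 1
  Position 6 ('b'): window [5,6] length 2
  Position 7 ('f'): window [5,7] length 3
  Position 8 ('b'): repeat (last at 6), move window start to 7
  Position 8 ('b'): window [7,8] length 2
  Position 9 ('c'): window [7,9] length 3
  Position 10 ('e'): window [7,10] length 4
  Position 11 ('h'): window [7,11] length 5 -- new best
Longest substring with no repeats: "fbceh" with length 5

5


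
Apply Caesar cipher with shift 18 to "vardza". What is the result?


Caesar cipher: shift "vardza" by 18
  'v' (pos 21) + 18 = pos 13 = 'n'
  'a' (pos 0) + 18 = pos 18 = 's'
  'r' (pos 17) + 18 = pos 9 = 'j'
  'd' (pos 3) + 18 = pos 21 = 'v'
  'z' (pos 25) + 18 = pos 17 = 'r'
  'a' (pos 0) + 18 = pos 18 = 's'
Result: nsjvrs

nsjvrs


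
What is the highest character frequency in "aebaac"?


Input: aebaac
Character counts:
  'a': 3
  'b': 1
  'c': 1
  'e': 1
Maximum frequency: 3

3


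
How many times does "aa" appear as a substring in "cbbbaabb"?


Searching for "aa" in "cbbbaabb"
Scanning each position:
  Position 0: "cb" => no
  Position 1: "bb" => no
  Position 2: "bb" => no
  Position 3: "ba" => no
  Position 4: "aa" => MATCH
  Position 5: "ab" => no
  Position 6: "bb" => no
Total occurrences: 1

1


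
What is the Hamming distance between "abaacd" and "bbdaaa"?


Comparing "abaacd" and "bbdaaa" position by position:
  Position 0: 'a' vs 'b' => differ
  Position 1: 'b' vs 'b' => same
  Position 2: 'a' vs 'd' => differ
  Position 3: 'a' vs 'a' => same
  Position 4: 'c' vs 'a' => differ
  Position 5: 'd' vs 'a' => differ
Total differences (Hamming distance): 4

4


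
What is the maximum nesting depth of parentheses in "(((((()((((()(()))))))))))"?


Input: "(((((()((((()(()))))))))))"
Tracking depth:
  Position 0 '(': depth becomes 1
  Position 1 '(': depth becomes 2
  Position 2 '(': depth becomes 3
  Position 3 '(': depth becomes 4
  Position 4 '(': depth becomes 5
  Position 5 '(': depth becomes 6
  Position 6 ')': depth becomes 5
  Position 7 '(': depth becomes 6
  Position 8 '(': depth becomes 7
  Position 9 '(': depth becomes 8
  Position 10 '(': depth becomes 9
  Position 11 '(': depth becomes 10
  Position 12 ')': depth becomes 9
  Position 13 '(': depth becomes 10
  Position 14 '(': depth becomes 11
  Position 15 ')': depth becomes 10
  Position 16 ')': depth becomes 9
  Position 17 ')': depth becomes 8
  Position 18 ')': depth becomes 7
  Position 19 ')': depth becomes 6
  Position 20 ')': depth becomes 5
  Position 21 ')': depth becomes 4
  Position 22 ')': depth becomes 3
  Position 23 ')': depth becomes 2
  Position 24 ')': depth becomes 1
  Position 25 ')': depth becomes 0
Maximum depth reached: 11

11


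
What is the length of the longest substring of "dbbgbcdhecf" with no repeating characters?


Input: "dbbgbcdhecf"
Sliding window (track last position of each char):
  Position 0 ('d'): window [0,0] length 1 -- new best
  Position 1 ('b'): window [0,1] length 2 -- new best
  Position 2 ('b'): repeat (last at 1), move window start to 2
  Position 2 ('b'): window [2,2] length 1
  Position 3 ('g'): window [2,3] length 2
  Position 4 ('b'): repeat (last at 2), move window start to 3
  Position 4 ('b'): window [3,4] length 2
  Position 5 ('c'): window [3,5] length 3 -- new best
  Position 6 ('d'): window [3,6] length 4 -- new best
  Position 7 ('h'): window [3,7] length 5 -- new best
  Position 8 ('e'): window [3,8] length 6 -- new best
  Position 9 ('c'): repeat (last at 5), move window start to 6
  Position 9 ('c'): window [6,9] length 4
  Position 10 ('f'): window [6,10] length 5
Longest substring with no repeats: "gbcdhe" with length 6

6


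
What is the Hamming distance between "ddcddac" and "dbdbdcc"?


Comparing "ddcddac" and "dbdbdcc" position by position:
  Position 0: 'd' vs 'd' => same
  Position 1: 'd' vs 'b' => differ
  Position 2: 'c' vs 'd' => differ
  Position 3: 'd' vs 'b' => differ
  Position 4: 'd' vs 'd' => same
  Position 5: 'a' vs 'c' => differ
  Position 6: 'c' vs 'c' => same
Total differences (Hamming distance): 4

4


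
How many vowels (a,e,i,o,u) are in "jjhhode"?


Input: jjhhode
Checking each character:
  'j' at position 0: consonant
  'j' at position 1: consonant
  'h' at position 2: consonant
  'h' at position 3: consonant
  'o' at position 4: vowel (running total: 1)
  'd' at position 5: consonant
  'e' at position 6: vowel (running total: 2)
Total vowels: 2

2


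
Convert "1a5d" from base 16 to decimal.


Input: "1a5d" in base 16
Positional expansion:
  Digit '1' (value 1) x 16^3 = 4096
  Digit 'a' (value 10) x 16^2 = 2560
  Digit '5' (value 5) x 16^1 = 80
  Digit 'd' (value 13) x 16^0 = 13
Sum = 6749

6749


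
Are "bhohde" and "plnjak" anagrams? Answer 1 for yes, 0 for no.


Strings: "bhohde", "plnjak"
Sorted first:  bdehho
Sorted second: ajklnp
Differ at position 0: 'b' vs 'a' => not anagrams

0


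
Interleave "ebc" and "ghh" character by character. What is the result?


Interleaving "ebc" and "ghh":
  Position 0: 'e' from first, 'g' from second => "eg"
  Position 1: 'b' from first, 'h' from second => "bh"
  Position 2: 'c' from first, 'h' from second => "ch"
Result: egbhch

egbhch


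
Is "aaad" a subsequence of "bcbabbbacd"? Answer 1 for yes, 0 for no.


Check if "aaad" is a subsequence of "bcbabbbacd"
Greedy scan:
  Position 0 ('b'): no match needed
  Position 1 ('c'): no match needed
  Position 2 ('b'): no match needed
  Position 3 ('a'): matches sub[0] = 'a'
  Position 4 ('b'): no match needed
  Position 5 ('b'): no match needed
  Position 6 ('b'): no match needed
  Position 7 ('a'): matches sub[1] = 'a'
  Position 8 ('c'): no match needed
  Position 9 ('d'): no match needed
Only matched 2/4 characters => not a subsequence

0


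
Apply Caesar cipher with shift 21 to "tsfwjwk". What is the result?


Caesar cipher: shift "tsfwjwk" by 21
  't' (pos 19) + 21 = pos 14 = 'o'
  's' (pos 18) + 21 = pos 13 = 'n'
  'f' (pos 5) + 21 = pos 0 = 'a'
  'w' (pos 22) + 21 = pos 17 = 'r'
  'j' (pos 9) + 21 = pos 4 = 'e'
  'w' (pos 22) + 21 = pos 17 = 'r'
  'k' (pos 10) + 21 = pos 5 = 'f'
Result: onarerf

onarerf


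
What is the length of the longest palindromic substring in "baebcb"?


Input: "baebcb"
Checking substrings for palindromes:
  [3:6] "bcb" (len 3) => palindrome
Longest palindromic substring: "bcb" with length 3

3


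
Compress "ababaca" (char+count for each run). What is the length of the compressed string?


Input: ababaca
Runs:
  'a' x 1 => "a1"
  'b' x 1 => "b1"
  'a' x 1 => "a1"
  'b' x 1 => "b1"
  'a' x 1 => "a1"
  'c' x 1 => "c1"
  'a' x 1 => "a1"
Compressed: "a1b1a1b1a1c1a1"
Compressed length: 14

14


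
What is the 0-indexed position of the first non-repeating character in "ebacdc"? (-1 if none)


Input: ebacdc
Character frequencies:
  'a': 1
  'b': 1
  'c': 2
  'd': 1
  'e': 1
Scanning left to right for freq == 1:
  Position 0 ('e'): unique! => answer = 0

0


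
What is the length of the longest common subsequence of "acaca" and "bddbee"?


LCS of "acaca" and "bddbee"
DP table:
           b    d    d    b    e    e
      0    0    0    0    0    0    0
  a   0    0    0    0    0    0    0
  c   0    0    0    0    0    0    0
  a   0    0    0    0    0    0    0
  c   0    0    0    0    0    0    0
  a   0    0    0    0    0    0    0
LCS length = dp[5][6] = 0

0


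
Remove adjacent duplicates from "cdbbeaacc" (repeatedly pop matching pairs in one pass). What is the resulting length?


Input: cdbbeaacc
Stack-based adjacent duplicate removal:
  Read 'c': push. Stack: c
  Read 'd': push. Stack: cd
  Read 'b': push. Stack: cdb
  Read 'b': matches stack top 'b' => pop. Stack: cd
  Read 'e': push. Stack: cde
  Read 'a': push. Stack: cdea
  Read 'a': matches stack top 'a' => pop. Stack: cde
  Read 'c': push. Stack: cdec
  Read 'c': matches stack top 'c' => pop. Stack: cde
Final stack: "cde" (length 3)

3
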